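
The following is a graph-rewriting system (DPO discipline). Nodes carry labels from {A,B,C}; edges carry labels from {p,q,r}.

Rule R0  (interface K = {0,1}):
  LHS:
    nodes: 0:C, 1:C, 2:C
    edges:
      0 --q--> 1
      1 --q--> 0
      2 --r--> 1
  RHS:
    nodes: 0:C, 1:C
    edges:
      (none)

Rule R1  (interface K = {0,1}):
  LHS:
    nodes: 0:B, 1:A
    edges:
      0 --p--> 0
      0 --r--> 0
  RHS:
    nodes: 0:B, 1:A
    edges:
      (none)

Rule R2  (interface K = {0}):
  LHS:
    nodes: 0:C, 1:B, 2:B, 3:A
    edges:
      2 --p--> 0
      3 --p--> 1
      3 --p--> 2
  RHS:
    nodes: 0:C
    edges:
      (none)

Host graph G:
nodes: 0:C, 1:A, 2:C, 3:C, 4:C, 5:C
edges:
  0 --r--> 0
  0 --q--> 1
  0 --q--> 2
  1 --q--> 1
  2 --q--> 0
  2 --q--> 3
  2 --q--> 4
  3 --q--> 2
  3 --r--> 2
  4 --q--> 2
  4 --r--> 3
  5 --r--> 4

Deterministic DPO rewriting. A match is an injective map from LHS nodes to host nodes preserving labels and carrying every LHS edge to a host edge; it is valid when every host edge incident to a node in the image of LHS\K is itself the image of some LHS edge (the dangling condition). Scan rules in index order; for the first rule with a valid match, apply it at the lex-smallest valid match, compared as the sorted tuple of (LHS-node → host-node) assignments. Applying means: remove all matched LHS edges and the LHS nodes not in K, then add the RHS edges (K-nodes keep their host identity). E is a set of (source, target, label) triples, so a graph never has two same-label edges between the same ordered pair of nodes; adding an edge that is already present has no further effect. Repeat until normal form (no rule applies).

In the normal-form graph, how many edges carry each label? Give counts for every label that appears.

initial: |V|=6 |E|=12  E = 0-r->0 0-q->1 0-q->2 1-q->1 2-q->0 2-q->3 2-q->4 3-q->2 3-r->2 4-q->2 4-r->3 5-r->4
step 1: apply R0 at {0↦2, 1↦4, 2↦5}  → |V|=5 |E|=9  E = 0-r->0 0-q->1 0-q->2 1-q->1 2-q->0 2-q->3 3-q->2 3-r->2 4-r->3
step 2: apply R0 at {0↦2, 1↦3, 2↦4}  → |V|=4 |E|=6  E = 0-r->0 0-q->1 0-q->2 1-q->1 2-q->0 3-r->2
step 3: apply R0 at {0↦0, 1↦2, 2↦3}  → |V|=3 |E|=3  E = 0-r->0 0-q->1 1-q->1
final graph: no rule applies after step 3
NF edges: [(0, 0, 'r'), (0, 1, 'q'), (1, 1, 'q')]

Answer: q:2 r:1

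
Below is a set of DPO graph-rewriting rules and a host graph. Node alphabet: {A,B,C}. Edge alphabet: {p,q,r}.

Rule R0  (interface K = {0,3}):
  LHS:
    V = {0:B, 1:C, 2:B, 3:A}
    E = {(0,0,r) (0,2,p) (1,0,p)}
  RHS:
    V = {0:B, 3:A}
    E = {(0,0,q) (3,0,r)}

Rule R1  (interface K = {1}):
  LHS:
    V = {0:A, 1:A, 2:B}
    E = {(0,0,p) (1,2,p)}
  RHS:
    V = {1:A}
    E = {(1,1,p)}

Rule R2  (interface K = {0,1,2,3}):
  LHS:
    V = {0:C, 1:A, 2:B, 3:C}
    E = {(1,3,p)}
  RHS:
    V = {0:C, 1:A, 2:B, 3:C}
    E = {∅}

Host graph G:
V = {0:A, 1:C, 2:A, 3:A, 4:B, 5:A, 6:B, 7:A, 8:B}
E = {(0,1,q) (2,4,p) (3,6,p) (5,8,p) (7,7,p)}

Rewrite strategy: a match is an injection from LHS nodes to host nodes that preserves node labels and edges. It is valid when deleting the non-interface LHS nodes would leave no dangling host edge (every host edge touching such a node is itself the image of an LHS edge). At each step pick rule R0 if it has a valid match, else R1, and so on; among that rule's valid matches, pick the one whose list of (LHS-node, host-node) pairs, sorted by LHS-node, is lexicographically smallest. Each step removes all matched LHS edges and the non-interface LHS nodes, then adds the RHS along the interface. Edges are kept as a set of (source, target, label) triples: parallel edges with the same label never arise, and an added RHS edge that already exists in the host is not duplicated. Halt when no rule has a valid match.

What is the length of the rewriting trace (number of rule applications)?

initial: |V|=9 |E|=5  E = 0-q->1 2-p->4 3-p->6 5-p->8 7-p->7
step 1: apply R1 at {0↦7, 1↦2, 2↦4}  → |V|=7 |E|=4  E = 0-q->1 2-p->2 3-p->6 5-p->8
step 2: apply R1 at {0↦2, 1↦3, 2↦6}  → |V|=5 |E|=3  E = 0-q->1 3-p->3 5-p->8
step 3: apply R1 at {0↦3, 1↦5, 2↦8}  → |V|=3 |E|=2  E = 0-q->1 5-p->5
normal form: no rule applies after step 3

Answer: 3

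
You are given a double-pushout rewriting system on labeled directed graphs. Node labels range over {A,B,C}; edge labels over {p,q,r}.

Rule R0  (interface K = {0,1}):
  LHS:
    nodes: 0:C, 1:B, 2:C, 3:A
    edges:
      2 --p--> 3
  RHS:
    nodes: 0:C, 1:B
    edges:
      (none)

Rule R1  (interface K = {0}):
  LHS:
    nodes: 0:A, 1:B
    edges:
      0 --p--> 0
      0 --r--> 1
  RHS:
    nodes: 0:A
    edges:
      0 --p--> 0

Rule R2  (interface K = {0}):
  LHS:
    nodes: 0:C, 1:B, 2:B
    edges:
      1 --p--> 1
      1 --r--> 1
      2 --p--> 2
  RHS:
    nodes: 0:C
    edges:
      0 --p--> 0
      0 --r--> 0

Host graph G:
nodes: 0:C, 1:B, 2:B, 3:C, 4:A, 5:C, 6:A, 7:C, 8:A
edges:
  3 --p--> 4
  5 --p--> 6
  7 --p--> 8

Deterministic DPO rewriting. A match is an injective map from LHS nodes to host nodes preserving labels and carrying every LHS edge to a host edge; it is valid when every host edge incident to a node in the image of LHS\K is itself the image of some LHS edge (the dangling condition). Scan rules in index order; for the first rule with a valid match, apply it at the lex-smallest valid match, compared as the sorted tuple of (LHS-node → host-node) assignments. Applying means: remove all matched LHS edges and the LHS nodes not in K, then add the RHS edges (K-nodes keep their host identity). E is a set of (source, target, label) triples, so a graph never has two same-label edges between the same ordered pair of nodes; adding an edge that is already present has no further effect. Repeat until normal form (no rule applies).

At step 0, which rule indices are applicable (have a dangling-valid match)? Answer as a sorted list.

Answer: [R0]

Derivation:
R0: 18 valid matches — {0↦0, 1↦1, 2↦3, 3↦4}, {0↦0, 1↦1, 2↦5, 3↦6}, {0↦0, 1↦1, 2↦7, 3↦8} (+15 more)
R1: no valid match — LHS pattern not found
R2: no valid match — LHS pattern not found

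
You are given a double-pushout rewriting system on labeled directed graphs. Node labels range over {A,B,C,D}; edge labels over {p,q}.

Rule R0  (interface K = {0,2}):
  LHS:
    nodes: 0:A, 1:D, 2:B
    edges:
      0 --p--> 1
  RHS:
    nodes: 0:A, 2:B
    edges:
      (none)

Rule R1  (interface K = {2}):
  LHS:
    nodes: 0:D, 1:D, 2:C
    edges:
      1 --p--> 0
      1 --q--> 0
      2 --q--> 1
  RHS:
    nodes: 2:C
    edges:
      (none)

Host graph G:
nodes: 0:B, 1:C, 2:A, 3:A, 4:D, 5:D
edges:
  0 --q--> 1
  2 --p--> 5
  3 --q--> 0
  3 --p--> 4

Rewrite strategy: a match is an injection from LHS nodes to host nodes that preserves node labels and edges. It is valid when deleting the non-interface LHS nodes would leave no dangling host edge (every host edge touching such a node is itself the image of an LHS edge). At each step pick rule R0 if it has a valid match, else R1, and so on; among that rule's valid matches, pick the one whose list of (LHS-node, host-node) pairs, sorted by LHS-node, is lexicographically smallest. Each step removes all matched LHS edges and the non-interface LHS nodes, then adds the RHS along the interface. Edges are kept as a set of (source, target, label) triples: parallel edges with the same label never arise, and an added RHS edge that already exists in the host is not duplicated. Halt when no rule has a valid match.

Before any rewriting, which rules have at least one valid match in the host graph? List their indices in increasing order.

Answer: [R0]

Steps:
R0: 2 valid matches — {0↦2, 1↦5, 2↦0}, {0↦3, 1↦4, 2↦0}
R1: no valid match — LHS pattern not found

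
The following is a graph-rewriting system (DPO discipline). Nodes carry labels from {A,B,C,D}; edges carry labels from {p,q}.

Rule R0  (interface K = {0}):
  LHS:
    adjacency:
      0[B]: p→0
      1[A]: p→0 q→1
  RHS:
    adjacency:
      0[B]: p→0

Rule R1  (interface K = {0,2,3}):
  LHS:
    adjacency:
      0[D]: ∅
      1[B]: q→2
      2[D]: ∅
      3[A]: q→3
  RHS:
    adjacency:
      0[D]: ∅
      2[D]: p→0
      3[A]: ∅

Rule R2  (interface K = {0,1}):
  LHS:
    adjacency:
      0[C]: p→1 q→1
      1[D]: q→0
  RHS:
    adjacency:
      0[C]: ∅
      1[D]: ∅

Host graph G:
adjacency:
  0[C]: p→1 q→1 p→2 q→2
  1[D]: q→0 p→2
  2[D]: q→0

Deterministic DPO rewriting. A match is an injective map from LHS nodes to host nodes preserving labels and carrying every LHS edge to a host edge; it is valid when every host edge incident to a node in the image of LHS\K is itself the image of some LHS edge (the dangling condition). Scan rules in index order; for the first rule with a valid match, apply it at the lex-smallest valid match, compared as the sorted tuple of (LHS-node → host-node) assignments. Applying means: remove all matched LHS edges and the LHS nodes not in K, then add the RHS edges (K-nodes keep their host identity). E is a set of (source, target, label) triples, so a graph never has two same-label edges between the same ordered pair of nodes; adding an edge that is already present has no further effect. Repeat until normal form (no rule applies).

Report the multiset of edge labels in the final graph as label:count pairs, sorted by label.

Answer: p:1

Rewrite trace:
[0] host  ⇒  3 nodes, 7 edges  {0-p->1 0-q->1 0-p->2 0-q->2 1-q->0 1-p->2 2-q->0}
[1] R2 @ {0↦0, 1↦1}  ⇒  3 nodes, 4 edges  {0-p->2 0-q->2 1-p->2 2-q->0}
[2] R2 @ {0↦0, 1↦2}  ⇒  3 nodes, 1 edges  {1-p->2}
final graph: no rule applies after step 2
NF edges: [(1, 2, 'p')]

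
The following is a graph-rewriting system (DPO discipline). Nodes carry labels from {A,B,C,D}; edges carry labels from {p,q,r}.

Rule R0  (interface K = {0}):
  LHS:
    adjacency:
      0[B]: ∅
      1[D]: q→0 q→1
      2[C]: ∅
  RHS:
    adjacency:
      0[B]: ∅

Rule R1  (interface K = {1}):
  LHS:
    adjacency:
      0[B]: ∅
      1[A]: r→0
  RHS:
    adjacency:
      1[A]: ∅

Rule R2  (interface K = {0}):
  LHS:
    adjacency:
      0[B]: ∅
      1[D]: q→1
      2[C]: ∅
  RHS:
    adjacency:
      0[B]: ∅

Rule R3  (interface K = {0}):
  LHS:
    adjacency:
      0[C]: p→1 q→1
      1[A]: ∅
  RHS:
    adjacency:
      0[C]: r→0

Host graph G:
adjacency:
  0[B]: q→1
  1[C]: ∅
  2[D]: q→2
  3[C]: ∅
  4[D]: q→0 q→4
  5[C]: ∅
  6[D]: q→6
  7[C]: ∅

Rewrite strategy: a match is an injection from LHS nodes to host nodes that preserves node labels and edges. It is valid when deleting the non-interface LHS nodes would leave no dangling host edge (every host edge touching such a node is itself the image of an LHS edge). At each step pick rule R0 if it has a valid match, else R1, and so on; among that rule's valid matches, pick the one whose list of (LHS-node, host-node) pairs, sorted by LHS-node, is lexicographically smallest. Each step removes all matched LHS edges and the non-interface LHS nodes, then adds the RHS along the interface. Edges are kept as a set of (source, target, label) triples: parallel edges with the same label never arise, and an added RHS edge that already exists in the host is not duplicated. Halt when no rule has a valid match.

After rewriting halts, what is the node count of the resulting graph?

[0] host  ⇒  8 nodes, 5 edges  {0-q->1 2-q->2 4-q->0 4-q->4 6-q->6}
[1] R0 @ {0↦0, 1↦4, 2↦3}  ⇒  6 nodes, 3 edges  {0-q->1 2-q->2 6-q->6}
[2] R2 @ {0↦0, 1↦2, 2↦5}  ⇒  4 nodes, 2 edges  {0-q->1 6-q->6}
[3] R2 @ {0↦0, 1↦6, 2↦7}  ⇒  2 nodes, 1 edges  {0-q->1}
normal form: no rule applies after step 3
NF nodes: {0:B, 1:C}

Answer: 2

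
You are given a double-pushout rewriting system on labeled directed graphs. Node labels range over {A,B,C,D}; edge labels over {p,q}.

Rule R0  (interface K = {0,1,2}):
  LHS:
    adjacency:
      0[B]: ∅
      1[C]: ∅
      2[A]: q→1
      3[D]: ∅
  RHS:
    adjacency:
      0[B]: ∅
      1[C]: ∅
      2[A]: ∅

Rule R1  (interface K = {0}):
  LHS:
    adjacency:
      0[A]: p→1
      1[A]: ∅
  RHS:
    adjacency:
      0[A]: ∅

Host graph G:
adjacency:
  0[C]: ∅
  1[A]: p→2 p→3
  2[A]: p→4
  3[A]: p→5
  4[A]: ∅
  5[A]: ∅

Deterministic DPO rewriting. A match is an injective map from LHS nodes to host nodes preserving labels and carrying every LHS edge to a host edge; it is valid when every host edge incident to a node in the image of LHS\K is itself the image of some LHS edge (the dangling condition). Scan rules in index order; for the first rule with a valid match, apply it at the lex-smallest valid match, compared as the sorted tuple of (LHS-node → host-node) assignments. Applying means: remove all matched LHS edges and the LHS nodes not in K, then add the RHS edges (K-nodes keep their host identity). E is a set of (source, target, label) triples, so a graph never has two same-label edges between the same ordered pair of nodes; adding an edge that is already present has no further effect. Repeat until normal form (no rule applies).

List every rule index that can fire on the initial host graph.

Answer: [R1]

Derivation:
R0: no valid match — LHS pattern not found
R1: 2 valid matches — {0↦2, 1↦4}, {0↦3, 1↦5}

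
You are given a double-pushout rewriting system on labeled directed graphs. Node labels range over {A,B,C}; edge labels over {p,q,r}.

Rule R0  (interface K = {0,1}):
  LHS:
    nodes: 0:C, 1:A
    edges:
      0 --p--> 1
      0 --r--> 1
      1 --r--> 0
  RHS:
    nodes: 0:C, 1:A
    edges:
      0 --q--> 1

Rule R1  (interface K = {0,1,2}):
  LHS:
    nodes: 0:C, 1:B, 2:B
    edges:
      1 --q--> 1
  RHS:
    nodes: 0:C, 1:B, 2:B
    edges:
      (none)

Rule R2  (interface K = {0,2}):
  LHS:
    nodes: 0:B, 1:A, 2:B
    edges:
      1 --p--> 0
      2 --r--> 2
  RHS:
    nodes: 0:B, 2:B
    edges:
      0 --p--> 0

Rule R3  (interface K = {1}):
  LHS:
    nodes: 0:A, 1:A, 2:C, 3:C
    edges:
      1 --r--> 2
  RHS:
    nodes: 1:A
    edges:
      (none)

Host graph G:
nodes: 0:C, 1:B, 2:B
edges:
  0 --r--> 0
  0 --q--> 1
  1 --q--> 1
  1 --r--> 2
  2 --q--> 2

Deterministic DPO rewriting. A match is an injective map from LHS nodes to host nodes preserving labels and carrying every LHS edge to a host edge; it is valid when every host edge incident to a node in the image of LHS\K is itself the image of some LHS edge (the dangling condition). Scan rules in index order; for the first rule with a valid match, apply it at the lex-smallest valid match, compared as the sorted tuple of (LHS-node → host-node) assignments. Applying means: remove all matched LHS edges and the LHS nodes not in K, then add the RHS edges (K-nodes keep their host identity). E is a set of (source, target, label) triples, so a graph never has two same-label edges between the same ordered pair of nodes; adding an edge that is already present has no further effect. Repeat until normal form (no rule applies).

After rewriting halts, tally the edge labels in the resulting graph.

Answer: q:1 r:2

Derivation:
initial: |V|=3 |E|=5  E = 0-r->0 0-q->1 1-q->1 1-r->2 2-q->2
step 1: apply R1 at {0↦0, 1↦1, 2↦2}  → |V|=3 |E|=4  E = 0-r->0 0-q->1 1-r->2 2-q->2
step 2: apply R1 at {0↦0, 1↦2, 2↦1}  → |V|=3 |E|=3  E = 0-r->0 0-q->1 1-r->2
normal form: no rule applies after step 2
NF edges: [(0, 0, 'r'), (0, 1, 'q'), (1, 2, 'r')]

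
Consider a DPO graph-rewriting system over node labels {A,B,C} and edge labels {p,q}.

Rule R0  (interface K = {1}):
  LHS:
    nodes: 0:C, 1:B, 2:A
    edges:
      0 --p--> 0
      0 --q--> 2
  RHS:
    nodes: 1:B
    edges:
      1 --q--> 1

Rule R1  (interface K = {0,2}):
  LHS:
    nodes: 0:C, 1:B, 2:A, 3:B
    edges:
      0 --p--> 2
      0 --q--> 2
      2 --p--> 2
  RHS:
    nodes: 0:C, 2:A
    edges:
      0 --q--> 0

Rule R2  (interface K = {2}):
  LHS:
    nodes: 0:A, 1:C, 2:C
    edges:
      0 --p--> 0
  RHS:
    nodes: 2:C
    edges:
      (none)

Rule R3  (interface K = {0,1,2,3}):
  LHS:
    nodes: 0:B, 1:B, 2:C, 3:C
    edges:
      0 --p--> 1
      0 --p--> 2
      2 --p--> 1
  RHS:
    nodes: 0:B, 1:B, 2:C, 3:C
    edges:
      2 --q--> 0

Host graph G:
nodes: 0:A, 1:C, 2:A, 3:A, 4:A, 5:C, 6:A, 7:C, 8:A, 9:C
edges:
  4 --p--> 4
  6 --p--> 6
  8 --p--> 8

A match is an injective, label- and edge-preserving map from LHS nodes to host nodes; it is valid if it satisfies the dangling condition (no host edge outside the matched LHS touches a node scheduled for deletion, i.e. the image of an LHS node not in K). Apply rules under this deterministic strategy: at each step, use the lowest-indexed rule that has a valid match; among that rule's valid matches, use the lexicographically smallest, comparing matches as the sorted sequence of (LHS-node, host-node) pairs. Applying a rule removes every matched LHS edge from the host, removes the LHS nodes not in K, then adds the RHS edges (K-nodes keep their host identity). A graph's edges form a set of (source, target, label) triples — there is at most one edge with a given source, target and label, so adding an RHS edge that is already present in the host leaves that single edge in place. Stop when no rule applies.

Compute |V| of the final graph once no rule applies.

Answer: 4

Derivation:
start.  V:10 E:3  edges: 4-p->4 6-p->6 8-p->8
1. fire R2 via {0↦4, 1↦1, 2↦5}  →  V:8 E:2  edges: 6-p->6 8-p->8
2. fire R2 via {0↦6, 1↦5, 2↦7}  →  V:6 E:1  edges: 8-p->8
3. fire R2 via {0↦8, 1↦7, 2↦9}  →  V:4 E:0  edges: ∅
halt: no rule applies after step 3
NF nodes: {0:A, 2:A, 3:A, 9:C}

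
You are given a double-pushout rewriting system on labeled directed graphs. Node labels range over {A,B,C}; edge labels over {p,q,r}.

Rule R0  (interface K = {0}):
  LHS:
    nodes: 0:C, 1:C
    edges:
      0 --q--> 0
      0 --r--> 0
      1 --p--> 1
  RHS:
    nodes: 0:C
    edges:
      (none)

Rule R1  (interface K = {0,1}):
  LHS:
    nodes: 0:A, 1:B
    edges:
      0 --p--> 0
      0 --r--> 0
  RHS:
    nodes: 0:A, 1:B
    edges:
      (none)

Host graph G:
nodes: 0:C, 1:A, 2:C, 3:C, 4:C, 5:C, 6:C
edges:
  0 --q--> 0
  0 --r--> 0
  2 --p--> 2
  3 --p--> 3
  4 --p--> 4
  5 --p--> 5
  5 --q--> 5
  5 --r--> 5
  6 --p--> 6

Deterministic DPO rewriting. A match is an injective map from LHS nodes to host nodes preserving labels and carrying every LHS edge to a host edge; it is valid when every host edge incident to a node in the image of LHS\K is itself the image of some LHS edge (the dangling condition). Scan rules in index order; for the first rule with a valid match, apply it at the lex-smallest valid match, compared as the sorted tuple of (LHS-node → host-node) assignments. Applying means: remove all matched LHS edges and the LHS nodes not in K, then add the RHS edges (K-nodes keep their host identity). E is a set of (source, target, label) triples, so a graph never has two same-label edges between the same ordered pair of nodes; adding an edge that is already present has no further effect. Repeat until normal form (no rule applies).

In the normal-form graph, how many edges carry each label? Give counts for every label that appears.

Answer: p:3

Derivation:
[0] host  ⇒  7 nodes, 9 edges  {0-q->0 0-r->0 2-p->2 3-p->3 4-p->4 5-p->5 5-q->5 5-r->5 6-p->6}
[1] R0 @ {0↦0, 1↦2}  ⇒  6 nodes, 6 edges  {3-p->3 4-p->4 5-p->5 5-q->5 5-r->5 6-p->6}
[2] R0 @ {0↦5, 1↦3}  ⇒  5 nodes, 3 edges  {4-p->4 5-p->5 6-p->6}
final graph: no rule applies after step 2
NF edges: [(4, 4, 'p'), (5, 5, 'p'), (6, 6, 'p')]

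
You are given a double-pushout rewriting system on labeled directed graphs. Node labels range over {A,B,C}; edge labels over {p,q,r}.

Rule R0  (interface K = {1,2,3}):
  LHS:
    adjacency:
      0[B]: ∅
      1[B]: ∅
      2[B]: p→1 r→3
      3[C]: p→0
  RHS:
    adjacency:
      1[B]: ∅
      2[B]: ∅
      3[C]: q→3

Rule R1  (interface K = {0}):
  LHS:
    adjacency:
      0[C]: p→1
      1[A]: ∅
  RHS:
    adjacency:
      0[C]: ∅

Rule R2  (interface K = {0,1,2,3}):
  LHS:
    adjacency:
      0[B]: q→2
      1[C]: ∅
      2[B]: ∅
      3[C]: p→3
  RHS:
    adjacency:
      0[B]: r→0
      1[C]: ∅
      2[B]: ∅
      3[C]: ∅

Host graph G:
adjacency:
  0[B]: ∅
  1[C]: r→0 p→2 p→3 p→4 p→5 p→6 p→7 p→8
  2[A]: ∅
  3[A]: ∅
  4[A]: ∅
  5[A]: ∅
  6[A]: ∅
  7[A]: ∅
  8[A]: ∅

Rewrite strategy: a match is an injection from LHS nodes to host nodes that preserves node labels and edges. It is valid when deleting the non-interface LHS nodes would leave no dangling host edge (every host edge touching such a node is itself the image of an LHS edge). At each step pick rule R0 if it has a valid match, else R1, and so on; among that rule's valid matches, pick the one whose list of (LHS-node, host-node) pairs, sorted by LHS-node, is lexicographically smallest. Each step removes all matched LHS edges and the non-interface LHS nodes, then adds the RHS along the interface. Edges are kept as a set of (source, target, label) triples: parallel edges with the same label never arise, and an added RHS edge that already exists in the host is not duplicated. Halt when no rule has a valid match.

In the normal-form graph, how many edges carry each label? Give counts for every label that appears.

[0] host  ⇒  9 nodes, 8 edges  {1-r->0 1-p->2 1-p->3 1-p->4 1-p->5 1-p->6 1-p->7 1-p->8}
[1] R1 @ {0↦1, 1↦2}  ⇒  8 nodes, 7 edges  {1-r->0 1-p->3 1-p->4 1-p->5 1-p->6 1-p->7 1-p->8}
[2] R1 @ {0↦1, 1↦3}  ⇒  7 nodes, 6 edges  {1-r->0 1-p->4 1-p->5 1-p->6 1-p->7 1-p->8}
[3] R1 @ {0↦1, 1↦4}  ⇒  6 nodes, 5 edges  {1-r->0 1-p->5 1-p->6 1-p->7 1-p->8}
[4] R1 @ {0↦1, 1↦5}  ⇒  5 nodes, 4 edges  {1-r->0 1-p->6 1-p->7 1-p->8}
[5] R1 @ {0↦1, 1↦6}  ⇒  4 nodes, 3 edges  {1-r->0 1-p->7 1-p->8}
[6] R1 @ {0↦1, 1↦7}  ⇒  3 nodes, 2 edges  {1-r->0 1-p->8}
[7] R1 @ {0↦1, 1↦8}  ⇒  2 nodes, 1 edges  {1-r->0}
normal form: no rule applies after step 7
NF edges: [(1, 0, 'r')]

Answer: r:1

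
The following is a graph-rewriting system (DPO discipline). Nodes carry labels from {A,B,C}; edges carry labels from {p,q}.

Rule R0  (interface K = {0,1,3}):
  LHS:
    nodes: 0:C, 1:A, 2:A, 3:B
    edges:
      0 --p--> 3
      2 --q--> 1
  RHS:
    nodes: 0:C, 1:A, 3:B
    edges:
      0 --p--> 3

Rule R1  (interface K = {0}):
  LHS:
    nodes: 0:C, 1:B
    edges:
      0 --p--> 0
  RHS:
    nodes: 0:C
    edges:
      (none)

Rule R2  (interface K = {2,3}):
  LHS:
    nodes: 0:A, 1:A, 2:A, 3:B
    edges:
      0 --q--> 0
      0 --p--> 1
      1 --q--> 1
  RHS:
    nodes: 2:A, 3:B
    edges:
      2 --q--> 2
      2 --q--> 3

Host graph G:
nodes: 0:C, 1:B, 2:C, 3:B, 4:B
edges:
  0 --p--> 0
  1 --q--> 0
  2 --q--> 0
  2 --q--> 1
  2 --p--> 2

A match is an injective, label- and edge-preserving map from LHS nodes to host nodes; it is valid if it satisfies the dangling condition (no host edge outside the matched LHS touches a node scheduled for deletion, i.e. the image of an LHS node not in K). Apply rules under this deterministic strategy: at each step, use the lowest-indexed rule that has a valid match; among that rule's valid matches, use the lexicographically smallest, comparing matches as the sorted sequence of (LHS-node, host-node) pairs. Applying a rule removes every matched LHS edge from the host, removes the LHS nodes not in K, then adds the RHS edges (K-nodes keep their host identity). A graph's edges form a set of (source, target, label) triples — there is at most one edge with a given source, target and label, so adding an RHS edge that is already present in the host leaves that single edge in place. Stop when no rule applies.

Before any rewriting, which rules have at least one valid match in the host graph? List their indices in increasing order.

Answer: [R1]

Derivation:
R0: no valid match — LHS pattern not found
R1: 4 valid matches — {0↦0, 1↦3}, {0↦0, 1↦4}, {0↦2, 1↦3} (+1 more)
R2: no valid match — LHS pattern not found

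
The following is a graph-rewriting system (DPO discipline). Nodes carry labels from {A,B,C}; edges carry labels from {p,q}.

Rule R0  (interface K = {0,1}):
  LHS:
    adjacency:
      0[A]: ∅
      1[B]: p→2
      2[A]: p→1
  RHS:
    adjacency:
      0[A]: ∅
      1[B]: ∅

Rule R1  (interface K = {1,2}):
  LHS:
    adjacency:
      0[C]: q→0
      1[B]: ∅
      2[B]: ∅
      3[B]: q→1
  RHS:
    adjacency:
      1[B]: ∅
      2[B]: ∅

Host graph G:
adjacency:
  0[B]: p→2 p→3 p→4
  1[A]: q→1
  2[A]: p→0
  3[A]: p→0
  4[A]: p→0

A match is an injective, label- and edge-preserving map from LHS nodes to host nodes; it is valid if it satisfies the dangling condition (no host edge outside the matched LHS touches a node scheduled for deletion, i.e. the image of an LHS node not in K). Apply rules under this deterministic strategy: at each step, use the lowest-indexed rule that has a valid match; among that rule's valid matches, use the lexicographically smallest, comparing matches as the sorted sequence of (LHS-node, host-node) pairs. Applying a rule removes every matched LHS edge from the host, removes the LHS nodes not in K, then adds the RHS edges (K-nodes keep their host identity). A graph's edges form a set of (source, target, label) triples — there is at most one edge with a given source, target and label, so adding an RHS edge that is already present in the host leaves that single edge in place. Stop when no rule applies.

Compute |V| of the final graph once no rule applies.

Answer: 2

Derivation:
[0] host  ⇒  5 nodes, 7 edges  {0-p->2 0-p->3 0-p->4 1-q->1 2-p->0 3-p->0 4-p->0}
[1] R0 @ {0↦1, 1↦0, 2↦2}  ⇒  4 nodes, 5 edges  {0-p->3 0-p->4 1-q->1 3-p->0 4-p->0}
[2] R0 @ {0↦1, 1↦0, 2↦3}  ⇒  3 nodes, 3 edges  {0-p->4 1-q->1 4-p->0}
[3] R0 @ {0↦1, 1↦0, 2↦4}  ⇒  2 nodes, 1 edges  {1-q->1}
normal form: no rule applies after step 3
NF nodes: {0:B, 1:A}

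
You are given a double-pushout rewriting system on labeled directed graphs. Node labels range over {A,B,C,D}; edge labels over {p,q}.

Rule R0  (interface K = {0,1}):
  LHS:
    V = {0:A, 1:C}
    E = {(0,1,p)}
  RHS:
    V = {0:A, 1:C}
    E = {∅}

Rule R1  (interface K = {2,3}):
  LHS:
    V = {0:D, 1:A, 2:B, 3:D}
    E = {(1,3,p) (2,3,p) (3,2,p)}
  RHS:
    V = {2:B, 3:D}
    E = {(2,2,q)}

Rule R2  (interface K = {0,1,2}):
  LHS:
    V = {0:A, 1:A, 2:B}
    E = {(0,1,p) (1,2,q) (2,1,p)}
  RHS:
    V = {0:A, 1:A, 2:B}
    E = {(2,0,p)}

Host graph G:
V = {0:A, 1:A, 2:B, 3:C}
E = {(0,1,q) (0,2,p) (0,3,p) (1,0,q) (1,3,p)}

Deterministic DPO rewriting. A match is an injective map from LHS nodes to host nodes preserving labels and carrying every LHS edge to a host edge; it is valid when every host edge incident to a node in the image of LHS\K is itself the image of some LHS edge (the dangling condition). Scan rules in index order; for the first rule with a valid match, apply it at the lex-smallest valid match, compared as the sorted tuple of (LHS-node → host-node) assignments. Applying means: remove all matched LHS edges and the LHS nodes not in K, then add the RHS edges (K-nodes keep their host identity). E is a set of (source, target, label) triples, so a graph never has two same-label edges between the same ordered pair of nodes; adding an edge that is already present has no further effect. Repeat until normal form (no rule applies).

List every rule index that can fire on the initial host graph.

Answer: [R0]

Derivation:
R0: 2 valid matches — {0↦0, 1↦3}, {0↦1, 1↦3}
R1: no valid match — LHS pattern not found
R2: no valid match — LHS pattern not found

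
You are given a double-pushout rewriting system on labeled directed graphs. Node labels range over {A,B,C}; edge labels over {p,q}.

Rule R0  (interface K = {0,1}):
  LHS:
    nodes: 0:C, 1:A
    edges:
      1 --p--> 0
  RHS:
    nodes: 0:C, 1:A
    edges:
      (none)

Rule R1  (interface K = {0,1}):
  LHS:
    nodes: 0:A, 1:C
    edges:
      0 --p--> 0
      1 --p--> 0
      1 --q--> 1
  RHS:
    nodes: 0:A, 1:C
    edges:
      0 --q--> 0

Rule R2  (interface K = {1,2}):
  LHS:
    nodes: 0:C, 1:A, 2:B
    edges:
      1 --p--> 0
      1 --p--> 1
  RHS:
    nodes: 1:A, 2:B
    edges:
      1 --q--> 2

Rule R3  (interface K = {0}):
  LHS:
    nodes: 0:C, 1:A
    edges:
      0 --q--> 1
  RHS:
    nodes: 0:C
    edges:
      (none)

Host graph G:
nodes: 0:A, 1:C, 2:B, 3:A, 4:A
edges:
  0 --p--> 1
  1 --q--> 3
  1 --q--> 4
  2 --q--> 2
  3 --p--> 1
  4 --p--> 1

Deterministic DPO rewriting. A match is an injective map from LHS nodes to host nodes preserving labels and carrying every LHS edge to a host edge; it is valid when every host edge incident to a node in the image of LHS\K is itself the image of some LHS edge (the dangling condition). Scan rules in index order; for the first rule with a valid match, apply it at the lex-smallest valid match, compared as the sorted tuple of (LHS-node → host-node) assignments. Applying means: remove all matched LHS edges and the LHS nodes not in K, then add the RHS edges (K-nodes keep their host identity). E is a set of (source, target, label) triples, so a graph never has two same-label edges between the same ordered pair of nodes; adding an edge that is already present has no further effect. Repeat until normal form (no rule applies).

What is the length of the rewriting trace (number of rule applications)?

Answer: 5

Rewrite trace:
[0] host  ⇒  5 nodes, 6 edges  {0-p->1 1-q->3 1-q->4 2-q->2 3-p->1 4-p->1}
[1] R0 @ {0↦1, 1↦0}  ⇒  5 nodes, 5 edges  {1-q->3 1-q->4 2-q->2 3-p->1 4-p->1}
[2] R0 @ {0↦1, 1↦3}  ⇒  5 nodes, 4 edges  {1-q->3 1-q->4 2-q->2 4-p->1}
[3] R0 @ {0↦1, 1↦4}  ⇒  5 nodes, 3 edges  {1-q->3 1-q->4 2-q->2}
[4] R3 @ {0↦1, 1↦3}  ⇒  4 nodes, 2 edges  {1-q->4 2-q->2}
[5] R3 @ {0↦1, 1↦4}  ⇒  3 nodes, 1 edges  {2-q->2}
halt: no rule applies after step 5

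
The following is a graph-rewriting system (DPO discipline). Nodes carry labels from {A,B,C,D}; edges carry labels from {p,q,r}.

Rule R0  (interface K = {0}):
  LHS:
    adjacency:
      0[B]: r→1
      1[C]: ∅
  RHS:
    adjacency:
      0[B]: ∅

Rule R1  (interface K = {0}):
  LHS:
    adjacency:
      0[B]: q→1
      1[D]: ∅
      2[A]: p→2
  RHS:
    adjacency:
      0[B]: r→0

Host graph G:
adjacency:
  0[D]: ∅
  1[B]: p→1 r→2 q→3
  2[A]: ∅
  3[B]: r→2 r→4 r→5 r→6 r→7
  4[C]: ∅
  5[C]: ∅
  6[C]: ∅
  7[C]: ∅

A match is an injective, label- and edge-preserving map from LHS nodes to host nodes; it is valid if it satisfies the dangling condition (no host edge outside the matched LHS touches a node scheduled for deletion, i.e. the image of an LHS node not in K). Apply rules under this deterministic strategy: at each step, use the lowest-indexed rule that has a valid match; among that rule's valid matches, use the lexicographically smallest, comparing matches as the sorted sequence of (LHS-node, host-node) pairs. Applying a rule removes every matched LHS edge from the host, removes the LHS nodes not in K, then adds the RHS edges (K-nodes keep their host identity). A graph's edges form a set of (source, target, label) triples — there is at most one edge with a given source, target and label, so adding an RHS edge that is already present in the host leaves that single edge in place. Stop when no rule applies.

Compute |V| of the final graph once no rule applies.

start.  V:8 E:8  edges: 1-p->1 1-r->2 1-q->3 3-r->2 3-r->4 3-r->5 3-r->6 3-r->7
1. fire R0 via {0↦3, 1↦4}  →  V:7 E:7  edges: 1-p->1 1-r->2 1-q->3 3-r->2 3-r->5 3-r->6 3-r->7
2. fire R0 via {0↦3, 1↦5}  →  V:6 E:6  edges: 1-p->1 1-r->2 1-q->3 3-r->2 3-r->6 3-r->7
3. fire R0 via {0↦3, 1↦6}  →  V:5 E:5  edges: 1-p->1 1-r->2 1-q->3 3-r->2 3-r->7
4. fire R0 via {0↦3, 1↦7}  →  V:4 E:4  edges: 1-p->1 1-r->2 1-q->3 3-r->2
final graph: no rule applies after step 4
NF nodes: {0:D, 1:B, 2:A, 3:B}

Answer: 4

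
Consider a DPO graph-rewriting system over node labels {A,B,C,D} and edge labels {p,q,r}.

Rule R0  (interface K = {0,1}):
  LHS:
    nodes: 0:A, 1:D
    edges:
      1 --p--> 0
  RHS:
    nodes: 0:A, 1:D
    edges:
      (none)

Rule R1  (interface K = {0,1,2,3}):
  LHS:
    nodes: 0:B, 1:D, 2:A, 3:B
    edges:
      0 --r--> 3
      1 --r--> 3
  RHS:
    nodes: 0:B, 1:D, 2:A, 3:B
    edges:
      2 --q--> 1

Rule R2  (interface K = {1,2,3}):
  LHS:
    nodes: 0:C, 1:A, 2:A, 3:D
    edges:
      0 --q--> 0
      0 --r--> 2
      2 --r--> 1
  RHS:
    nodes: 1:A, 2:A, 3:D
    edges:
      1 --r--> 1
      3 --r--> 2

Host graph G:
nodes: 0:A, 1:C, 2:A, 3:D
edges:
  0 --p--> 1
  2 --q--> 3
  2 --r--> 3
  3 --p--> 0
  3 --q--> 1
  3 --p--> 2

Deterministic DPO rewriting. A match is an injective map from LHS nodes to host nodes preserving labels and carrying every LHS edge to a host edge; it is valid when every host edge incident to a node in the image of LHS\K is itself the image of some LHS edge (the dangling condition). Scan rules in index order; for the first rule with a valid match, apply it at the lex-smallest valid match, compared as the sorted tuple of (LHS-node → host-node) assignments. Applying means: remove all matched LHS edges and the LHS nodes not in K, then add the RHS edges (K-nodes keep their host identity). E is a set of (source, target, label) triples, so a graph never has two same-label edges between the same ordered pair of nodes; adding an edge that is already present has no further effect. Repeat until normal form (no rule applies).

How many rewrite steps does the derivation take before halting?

start.  V:4 E:6  edges: 0-p->1 2-q->3 2-r->3 3-p->0 3-q->1 3-p->2
1. fire R0 via {0↦0, 1↦3}  →  V:4 E:5  edges: 0-p->1 2-q->3 2-r->3 3-q->1 3-p->2
2. fire R0 via {0↦2, 1↦3}  →  V:4 E:4  edges: 0-p->1 2-q->3 2-r->3 3-q->1
normal form: no rule applies after step 2

Answer: 2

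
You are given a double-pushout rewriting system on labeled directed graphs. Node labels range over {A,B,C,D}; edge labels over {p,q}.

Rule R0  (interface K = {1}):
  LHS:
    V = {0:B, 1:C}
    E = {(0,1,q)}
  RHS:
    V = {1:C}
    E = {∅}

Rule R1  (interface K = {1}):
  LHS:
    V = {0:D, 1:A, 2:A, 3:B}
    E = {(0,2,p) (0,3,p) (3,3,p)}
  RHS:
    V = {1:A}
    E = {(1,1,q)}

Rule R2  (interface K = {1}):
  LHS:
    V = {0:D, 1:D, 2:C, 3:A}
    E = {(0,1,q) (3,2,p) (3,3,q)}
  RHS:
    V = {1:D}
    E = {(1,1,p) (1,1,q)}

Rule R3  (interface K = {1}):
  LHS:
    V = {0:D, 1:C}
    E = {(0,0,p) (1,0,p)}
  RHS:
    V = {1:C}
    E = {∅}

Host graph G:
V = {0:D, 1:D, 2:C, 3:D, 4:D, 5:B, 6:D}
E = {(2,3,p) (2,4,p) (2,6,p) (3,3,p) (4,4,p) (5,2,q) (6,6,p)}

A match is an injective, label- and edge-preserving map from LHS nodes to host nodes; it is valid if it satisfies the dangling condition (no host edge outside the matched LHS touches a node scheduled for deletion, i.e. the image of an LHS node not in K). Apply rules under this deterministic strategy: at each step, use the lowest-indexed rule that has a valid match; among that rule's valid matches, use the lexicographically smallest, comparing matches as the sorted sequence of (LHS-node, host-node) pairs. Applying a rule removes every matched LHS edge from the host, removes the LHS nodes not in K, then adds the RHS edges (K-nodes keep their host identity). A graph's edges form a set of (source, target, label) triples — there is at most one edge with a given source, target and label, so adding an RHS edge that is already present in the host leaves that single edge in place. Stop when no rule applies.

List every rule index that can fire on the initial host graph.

R0: 1 valid match — {0↦5, 1↦2}
R1: no valid match — LHS pattern not found
R2: no valid match — LHS pattern not found
R3: 3 valid matches — {0↦3, 1↦2}, {0↦4, 1↦2}, {0↦6, 1↦2}

Answer: [R0,R3]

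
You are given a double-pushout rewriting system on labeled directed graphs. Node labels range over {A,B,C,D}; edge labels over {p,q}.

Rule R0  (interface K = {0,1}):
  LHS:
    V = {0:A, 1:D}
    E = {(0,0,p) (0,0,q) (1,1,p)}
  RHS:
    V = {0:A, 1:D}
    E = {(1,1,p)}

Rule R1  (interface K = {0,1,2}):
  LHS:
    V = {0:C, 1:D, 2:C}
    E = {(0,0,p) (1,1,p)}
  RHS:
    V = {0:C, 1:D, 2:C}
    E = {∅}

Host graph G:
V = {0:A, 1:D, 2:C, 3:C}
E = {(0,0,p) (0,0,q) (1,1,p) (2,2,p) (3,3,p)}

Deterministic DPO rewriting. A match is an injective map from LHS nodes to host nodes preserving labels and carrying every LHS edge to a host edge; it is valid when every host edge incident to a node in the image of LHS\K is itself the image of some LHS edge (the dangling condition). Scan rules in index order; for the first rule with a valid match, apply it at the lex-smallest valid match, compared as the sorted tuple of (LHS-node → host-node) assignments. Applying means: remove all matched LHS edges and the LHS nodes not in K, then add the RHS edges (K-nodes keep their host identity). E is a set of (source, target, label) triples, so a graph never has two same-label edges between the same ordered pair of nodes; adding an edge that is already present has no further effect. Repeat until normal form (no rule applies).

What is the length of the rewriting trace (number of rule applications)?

initial: |V|=4 |E|=5  E = 0-p->0 0-q->0 1-p->1 2-p->2 3-p->3
step 1: apply R0 at {0↦0, 1↦1}  → |V|=4 |E|=3  E = 1-p->1 2-p->2 3-p->3
step 2: apply R1 at {0↦2, 1↦1, 2↦3}  → |V|=4 |E|=1  E = 3-p->3
normal form: no rule applies after step 2

Answer: 2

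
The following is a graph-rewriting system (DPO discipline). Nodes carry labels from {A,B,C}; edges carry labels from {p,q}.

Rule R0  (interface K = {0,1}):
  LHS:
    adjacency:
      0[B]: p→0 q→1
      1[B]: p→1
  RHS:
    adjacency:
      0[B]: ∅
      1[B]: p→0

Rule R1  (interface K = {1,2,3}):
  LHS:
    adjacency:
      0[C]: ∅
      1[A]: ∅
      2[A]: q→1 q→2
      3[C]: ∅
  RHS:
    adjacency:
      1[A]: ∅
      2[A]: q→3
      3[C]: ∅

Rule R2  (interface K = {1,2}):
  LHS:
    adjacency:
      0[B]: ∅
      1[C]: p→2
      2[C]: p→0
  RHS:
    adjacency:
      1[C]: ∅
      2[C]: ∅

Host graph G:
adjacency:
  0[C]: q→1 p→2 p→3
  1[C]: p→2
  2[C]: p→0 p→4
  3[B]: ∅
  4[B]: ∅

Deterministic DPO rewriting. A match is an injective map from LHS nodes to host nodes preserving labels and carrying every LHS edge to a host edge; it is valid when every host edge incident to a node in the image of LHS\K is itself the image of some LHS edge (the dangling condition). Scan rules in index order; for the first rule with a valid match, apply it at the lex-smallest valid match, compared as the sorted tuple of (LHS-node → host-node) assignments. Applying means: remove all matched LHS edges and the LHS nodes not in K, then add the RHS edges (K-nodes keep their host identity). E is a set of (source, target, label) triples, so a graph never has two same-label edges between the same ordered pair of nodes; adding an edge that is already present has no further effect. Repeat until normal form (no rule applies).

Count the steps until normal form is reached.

start.  V:5 E:6  edges: 0-q->1 0-p->2 0-p->3 1-p->2 2-p->0 2-p->4
1. fire R2 via {0↦3, 1↦2, 2↦0}  →  V:4 E:4  edges: 0-q->1 0-p->2 1-p->2 2-p->4
2. fire R2 via {0↦4, 1↦0, 2↦2}  →  V:3 E:2  edges: 0-q->1 1-p->2
halt: no rule applies after step 2

Answer: 2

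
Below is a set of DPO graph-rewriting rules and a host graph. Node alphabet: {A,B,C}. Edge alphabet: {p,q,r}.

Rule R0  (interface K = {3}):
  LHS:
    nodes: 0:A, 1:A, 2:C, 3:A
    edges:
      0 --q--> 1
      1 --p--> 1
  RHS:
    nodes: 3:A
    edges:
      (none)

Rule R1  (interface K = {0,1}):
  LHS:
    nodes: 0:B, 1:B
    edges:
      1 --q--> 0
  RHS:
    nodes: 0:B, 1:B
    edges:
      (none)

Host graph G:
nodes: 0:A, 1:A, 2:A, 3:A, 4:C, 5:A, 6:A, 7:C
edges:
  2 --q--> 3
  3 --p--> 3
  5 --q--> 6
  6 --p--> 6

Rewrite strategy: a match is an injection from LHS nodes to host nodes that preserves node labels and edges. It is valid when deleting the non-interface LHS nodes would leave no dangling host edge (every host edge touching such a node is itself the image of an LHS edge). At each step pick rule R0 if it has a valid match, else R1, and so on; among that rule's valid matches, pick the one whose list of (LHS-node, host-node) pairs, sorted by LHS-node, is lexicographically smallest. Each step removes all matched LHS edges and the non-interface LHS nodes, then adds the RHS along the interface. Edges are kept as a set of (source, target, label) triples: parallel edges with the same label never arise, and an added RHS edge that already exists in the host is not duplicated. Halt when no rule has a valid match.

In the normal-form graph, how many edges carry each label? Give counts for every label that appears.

start.  V:8 E:4  edges: 2-q->3 3-p->3 5-q->6 6-p->6
1. fire R0 via {0↦2, 1↦3, 2↦4, 3↦0}  →  V:5 E:2  edges: 5-q->6 6-p->6
2. fire R0 via {0↦5, 1↦6, 2↦7, 3↦0}  →  V:2 E:0  edges: ∅
final graph: no rule applies after step 2
NF edges: []

Answer: (no edges)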